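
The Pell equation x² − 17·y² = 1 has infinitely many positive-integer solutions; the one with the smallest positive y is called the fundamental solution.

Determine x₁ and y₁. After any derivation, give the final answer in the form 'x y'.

√17 = [4; 8, …], period ℓ=1 (odd) → k=1
k=0  a_k=4  p_k/q_k = 4/1
k=1  a_k=8  p_k/q_k = 33/8
→ (33, 8).  Check: 33²=1089, 17·8²=1088, difference 1.

33 8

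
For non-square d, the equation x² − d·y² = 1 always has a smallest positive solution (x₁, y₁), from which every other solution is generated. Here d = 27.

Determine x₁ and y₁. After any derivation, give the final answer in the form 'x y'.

26 5

d=27: √d = [5; 5,10] (ℓ=2, even), read p_1/q_1
i=0: a=5 ⇒ p=5, q=1
i=1: a=5 ⇒ p=26, q=5
fundamental: x₁=26, y₁=5  (since 676 − 27·25 = 1)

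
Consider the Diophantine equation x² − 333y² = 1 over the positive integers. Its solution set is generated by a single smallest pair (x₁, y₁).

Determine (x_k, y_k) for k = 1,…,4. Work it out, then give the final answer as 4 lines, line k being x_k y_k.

√333 = [18; 4,36, …], period ℓ=2 (even) → k=1
step 0: (18, 1)  from 18·(1,0) + (0,1)
step 1: (73, 4)  from 4·(18,1) + (1,0)
→ (73, 4).  Check: 73²=5329, 333·4²=5328, difference 1.
(73+4√333)^2 = 10657 + 584√333
(73+4√333)^3 = 1555849 + 85260√333
(73+4√333)^4 = 227143297 + 12447376√333

73 4
10657 584
1555849 85260
227143297 12447376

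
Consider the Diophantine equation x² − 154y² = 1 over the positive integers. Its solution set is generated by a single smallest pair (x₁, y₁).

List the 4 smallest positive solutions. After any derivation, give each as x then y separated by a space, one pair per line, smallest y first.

21295 1716
906954049 73084440
38627172925615 3112666297884
1645131293994988801 132568457553795120

√154 = [12; 2,2,3,1,2,1,3,2,2,24, …], period ℓ=10 (even) → k=9
i=0: a=12 ⇒ p=12, q=1
…
i=3: a=3 ⇒ p=211, q=17
i=4: a=1 ⇒ p=273, q=22
i=5: a=2 ⇒ p=757, q=61
i=6: a=1 ⇒ p=1030, q=83
…
i=8: a=2 ⇒ p=8724, q=703
i=9: a=2 ⇒ p=21295, q=1716
fundamental: x₁=21295, y₁=1716  (since 453477025 − 154·2944656 = 1)
n=2: (21295,1716)∘(21295,1716) = (21295·21295+154·1716·1716, 21295·1716+1716·21295) = (906954049,73084440)
n=3: (906954049,73084440)∘(21295,1716) = (21295·906954049+154·1716·73084440, 21295·73084440+1716·906954049) = (38627172925615,3112666297884)
n=4: (38627172925615,3112666297884)∘(21295,1716) = (21295·38627172925615+154·1716·3112666297884, 21295·3112666297884+1716·38627172925615) = (1645131293994988801,132568457553795120)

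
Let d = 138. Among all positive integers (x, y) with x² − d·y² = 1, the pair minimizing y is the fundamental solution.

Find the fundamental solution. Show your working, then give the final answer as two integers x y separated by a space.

√138 = [11; 1,2,1,22, …], period ℓ=4 (even) → k=3
k=0  a_k=11  p_k/q_k = 11/1
…
k=2  a_k=2  p_k/q_k = 35/3
k=3  a_k=1  p_k/q_k = 47/4
(x₁, y₁) = (47, 4);  47² − 138·4² = 1 ✓

47 4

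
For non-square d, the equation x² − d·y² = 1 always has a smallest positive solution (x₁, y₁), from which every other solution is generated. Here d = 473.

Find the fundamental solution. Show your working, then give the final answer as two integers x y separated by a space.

[21; 1,2,1,42] for √473; ℓ=4 ⇒ convergent index 3
i=0: a=21 ⇒ p=21, q=1
…
i=2: a=2 ⇒ p=65, q=3
i=3: a=1 ⇒ p=87, q=4
→ (87, 4).  Check: 87²=7569, 473·4²=7568, difference 1.

87 4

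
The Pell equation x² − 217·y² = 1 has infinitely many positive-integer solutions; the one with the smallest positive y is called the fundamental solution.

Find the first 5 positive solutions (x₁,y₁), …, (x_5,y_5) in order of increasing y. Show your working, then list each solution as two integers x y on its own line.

3844063 260952
29553640695937 2006231855952
227212113429087499999 15424163293772565000
1746835356769087211376615937 118582910847096488831334048
13429890324095468173938627689764063 911680360039229116129595136549048

√217 → a₀=14, period (1,2,1,2,1,…,2,1,28); ℓ=16 even so k=15
k=0  a_k=14  p_k/q_k = 14/1
…
k=3  a_k=1  p_k/q_k = 59/4
…
k=5  a_k=1  p_k/q_k = 221/15
k=6  a_k=1  p_k/q_k = 383/26
…
k=8  a_k=4  p_k/q_k = 15055/1022
k=9  a_k=9  p_k/q_k = 139163/9447
k=10  a_k=1  p_k/q_k = 154218/10469
k=11  a_k=1  p_k/q_k = 293381/19916
…
k=13  a_k=1  p_k/q_k = 1034361/70217
k=14  a_k=2  p_k/q_k = 2809702/190735
k=15  a_k=1  p_k/q_k = 3844063/260952
(x₁, y₁) = (3844063, 260952);  3844063² − 217·260952² = 1 ✓
(x_2, y_2) = (3844063·3844063 + 217·260952·260952, 3844063·260952 + 260952·3844063) = (29553640695937, 2006231855952)
(x_3, y_3) = (3844063·29553640695937 + 217·260952·2006231855952, 3844063·2006231855952 + 260952·29553640695937) = (227212113429087499999, 15424163293772565000)
(x_4, y_4) = (3844063·227212113429087499999 + 217·260952·15424163293772565000, 3844063·15424163293772565000 + 260952·227212113429087499999) = (1746835356769087211376615937, 118582910847096488831334048)
(x_5, y_5) = (3844063·1746835356769087211376615937 + 217·260952·118582910847096488831334048, 3844063·118582910847096488831334048 + 260952·1746835356769087211376615937) = (13429890324095468173938627689764063, 911680360039229116129595136549048)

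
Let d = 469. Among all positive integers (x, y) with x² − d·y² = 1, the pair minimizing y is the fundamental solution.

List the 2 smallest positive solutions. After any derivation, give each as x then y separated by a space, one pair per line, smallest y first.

137215 6336
37655912449 1738788480

d=469: √d = [21; 1,1,1,10,6,10,1,1,1,42] (ℓ=10, even), read p_9/q_9
a_0=21:  p_0=21·1+0=21,  q_0=21·0+1=1
a_1=1:  p_1=1·21+1=22,  q_1=1·1+0=1
a_2=1:  p_2=1·22+21=43,  q_2=1·1+1=2
a_3=1:  p_3=1·43+22=65,  q_3=1·2+1=3
a_4=10:  p_4=10·65+43=693,  q_4=10·3+2=32
a_5=6:  p_5=6·693+65=4223,  q_5=6·32+3=195
a_6=10:  p_6=10·4223+693=42923,  q_6=10·195+32=1982
…
a_8=1:  p_8=1·47146+42923=90069,  q_8=1·2177+1982=4159
a_9=1:  p_9=1·90069+47146=137215,  q_9=1·4159+2177=6336
→ (137215, 6336).  Check: 137215²=18827956225, 469·6336²=18827956224, difference 1.
n=2: (137215,6336)∘(137215,6336) = (137215·137215+469·6336·6336, 137215·6336+6336·137215) = (37655912449,1738788480)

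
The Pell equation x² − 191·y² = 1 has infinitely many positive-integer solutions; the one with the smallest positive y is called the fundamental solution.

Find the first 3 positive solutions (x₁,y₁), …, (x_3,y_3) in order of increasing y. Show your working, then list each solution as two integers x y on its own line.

d=191: √d = [13; 1,4,1,1,3,…,4,1,26] (ℓ=16, even), read p_15/q_15
step 0: (13, 1)  from 13·(1,0) + (0,1)
step 1: (14, 1)  from 1·(13,1) + (1,0)
…
step 4: (152, 11)  from 1·(83,6) + (69,5)
…
step 7: (2999, 217)  from 2·(1230,89) + (539,39)
step 8: (40217, 2910)  from 13·(2999,217) + (1230,89)
…
step 12: (911765, 65973)  from 1·(704682,50989) + (207083,14984)
…
step 14: (7377553, 533821)  from 4·(1616447,116962) + (911765,65973)
step 15: (8994000, 650783)  from 1·(7377553,533821) + (1616447,116962)
→ (8994000, 650783).  Check: 8994000²=80892036000000, 191·650783²=80892035999999, difference 1.
(8994000+650783√191)^2 = 161784071999999 + 11706284604000√191
(8994000+650783√191)^3 = 2910171887135973018000 + 210572647456751349217√191

8994000 650783
161784071999999 11706284604000
2910171887135973018000 210572647456751349217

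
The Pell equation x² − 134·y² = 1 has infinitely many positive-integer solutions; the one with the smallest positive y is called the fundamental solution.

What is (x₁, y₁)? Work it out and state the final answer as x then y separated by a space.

145925 12606

√134 = [11; 1,1,2,1,3,…,1,1,22, …], period ℓ=14 (even) → k=13
a_0=11:  p_0=11·1+0=11,  q_0=11·0+1=1
a_1=1:  p_1=1·11+1=12,  q_1=1·1+0=1
a_2=1:  p_2=1·12+11=23,  q_2=1·1+1=2
a_3=2:  p_3=2·23+12=58,  q_3=2·2+1=5
…
a_5=3:  p_5=3·81+58=301,  q_5=3·7+5=26
a_6=1:  p_6=1·301+81=382,  q_6=1·26+7=33
a_7=10:  p_7=10·382+301=4121,  q_7=10·33+26=356
…
a_12=1:  p_12=1·61896+22133=84029,  q_12=1·5347+1912=7259
a_13=1:  p_13=1·84029+61896=145925,  q_13=1·7259+5347=12606
(x₁, y₁) = (145925, 12606);  145925² − 134·12606² = 1 ✓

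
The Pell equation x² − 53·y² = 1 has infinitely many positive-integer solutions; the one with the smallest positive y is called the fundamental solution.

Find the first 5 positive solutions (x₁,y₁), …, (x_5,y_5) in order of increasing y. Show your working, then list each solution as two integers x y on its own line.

66249 9100
8777860001 1205731800
1163048894346249 159757052027300
154101652394311440001 21167489878307463600
20418160737778428282906249 2804650073736225260045500

√53 → a₀=7, period (3,1,1,3,14); ℓ=5 odd so k=9
i=0: a=7 ⇒ p=7, q=1
i=1: a=3 ⇒ p=22, q=3
i=2: a=1 ⇒ p=29, q=4
i=3: a=1 ⇒ p=51, q=7
i=4: a=3 ⇒ p=182, q=25
i=5: a=14 ⇒ p=2599, q=357
…
i=7: a=1 ⇒ p=10578, q=1453
i=8: a=1 ⇒ p=18557, q=2549
i=9: a=3 ⇒ p=66249, q=9100
→ (66249, 9100).  Check: 66249²=4388930001, 53·9100²=4388930000, difference 1.
k=2:  x_2 = 66249·66249+53·9100·9100 = 8777860001,  y_2 = 66249·9100+9100·66249 = 1205731800
k=3:  x_3 = 66249·8777860001+53·9100·1205731800 = 1163048894346249,  y_3 = 66249·1205731800+9100·8777860001 = 159757052027300
k=4:  x_4 = 66249·1163048894346249+53·9100·159757052027300 = 154101652394311440001,  y_4 = 66249·159757052027300+9100·1163048894346249 = 21167489878307463600
k=5:  x_5 = 66249·154101652394311440001+53·9100·21167489878307463600 = 20418160737778428282906249,  y_5 = 66249·21167489878307463600+9100·154101652394311440001 = 2804650073736225260045500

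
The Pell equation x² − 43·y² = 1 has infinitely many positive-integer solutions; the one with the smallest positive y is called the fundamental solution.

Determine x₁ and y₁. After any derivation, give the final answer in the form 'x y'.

d=43: √d = [6; 1,1,3,1,5,1,3,1,1,12] (ℓ=10, even), read p_9/q_9
step 0: (6, 1)  from 6·(1,0) + (0,1)
step 1: (7, 1)  from 1·(6,1) + (1,0)
step 2: (13, 2)  from 1·(7,1) + (6,1)
step 3: (46, 7)  from 3·(13,2) + (7,1)
step 4: (59, 9)  from 1·(46,7) + (13,2)
…
step 6: (400, 61)  from 1·(341,52) + (59,9)
step 7: (1541, 235)  from 3·(400,61) + (341,52)
step 8: (1941, 296)  from 1·(1541,235) + (400,61)
step 9: (3482, 531)  from 1·(1941,296) + (1541,235)
fundamental: x₁=3482, y₁=531  (since 12124324 − 43·281961 = 1)

3482 531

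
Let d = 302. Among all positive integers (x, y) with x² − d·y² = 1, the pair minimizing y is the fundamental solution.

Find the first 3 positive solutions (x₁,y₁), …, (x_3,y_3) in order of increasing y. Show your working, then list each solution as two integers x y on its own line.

4276623 246092
36579008568257 2104885414632
312869258720405635599 18003602753159249380

√302 = [17; 2,1,1,1,4,…,1,2,34, …], period ℓ=16 (even) → k=15
k=0  a_k=17  p_k/q_k = 17/1
…
k=2  a_k=1  p_k/q_k = 52/3
k=3  a_k=1  p_k/q_k = 87/5
…
k=5  a_k=4  p_k/q_k = 643/37
k=6  a_k=2  p_k/q_k = 1425/82
k=7  a_k=1  p_k/q_k = 2068/119
…
k=9  a_k=1  p_k/q_k = 36581/2105
…
k=11  a_k=4  p_k/q_k = 467281/26889
k=12  a_k=1  p_k/q_k = 574956/33085
…
k=14  a_k=1  p_k/q_k = 1617193/93059
k=15  a_k=2  p_k/q_k = 4276623/246092
→ (4276623, 246092).  Check: 4276623²=18289504284129, 302·246092²=18289504284128, difference 1.
(4276623+246092√302)^2 = 36579008568257 + 2104885414632√302
(4276623+246092√302)^3 = 312869258720405635599 + 18003602753159249380√302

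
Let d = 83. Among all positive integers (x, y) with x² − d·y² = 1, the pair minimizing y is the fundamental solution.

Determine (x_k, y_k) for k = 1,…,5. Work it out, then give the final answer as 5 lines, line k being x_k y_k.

82 9
13447 1476
2205226 242055
361643617 39695544
59307347962 6509827161

√83 = [9; 9,18, …], period ℓ=2 (even) → k=1
step 0: (9, 1)  from 9·(1,0) + (0,1)
step 1: (82, 9)  from 9·(9,1) + (1,0)
→ (82, 9).  Check: 82²=6724, 83·9²=6723, difference 1.
(82+9√83)^2 = 13447 + 1476√83
(82+9√83)^3 = 2205226 + 242055√83
(82+9√83)^4 = 361643617 + 39695544√83
(82+9√83)^5 = 59307347962 + 6509827161√83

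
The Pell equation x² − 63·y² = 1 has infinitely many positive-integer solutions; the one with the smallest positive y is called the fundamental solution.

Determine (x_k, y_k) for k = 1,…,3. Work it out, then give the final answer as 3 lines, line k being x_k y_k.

8 1
127 16
2024 255

d=63: √d = [7; 1,14] (ℓ=2, even), read p_1/q_1
step 0: (7, 1)  from 7·(1,0) + (0,1)
step 1: (8, 1)  from 1·(7,1) + (1,0)
(x₁, y₁) = (8, 1);  8² − 63·1² = 1 ✓
(8+1√63)^2 = 127 + 16√63
(8+1√63)^3 = 2024 + 255√63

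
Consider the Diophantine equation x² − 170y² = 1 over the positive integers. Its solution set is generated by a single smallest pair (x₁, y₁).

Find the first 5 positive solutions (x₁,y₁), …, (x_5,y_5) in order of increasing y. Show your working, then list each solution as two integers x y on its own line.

√170 → a₀=13, period (26); ℓ=1 odd so k=1
a_0=13:  p_0=13·1+0=13,  q_0=13·0+1=1
a_1=26:  p_1=26·13+1=339,  q_1=26·1+0=26
(x₁, y₁) = (339, 26);  339² − 170·26² = 1 ✓
k=2:  x_2 = 339·339+170·26·26 = 229841,  y_2 = 339·26+26·339 = 17628
k=3:  x_3 = 339·229841+170·26·17628 = 155831859,  y_3 = 339·17628+26·229841 = 11951758
k=4:  x_4 = 339·155831859+170·26·11951758 = 105653770561,  y_4 = 339·11951758+26·155831859 = 8103274296
k=5:  x_5 = 339·105653770561+170·26·8103274296 = 71633100608499,  y_5 = 339·8103274296+26·105653770561 = 5494008020930

339 26
229841 17628
155831859 11951758
105653770561 8103274296
71633100608499 5494008020930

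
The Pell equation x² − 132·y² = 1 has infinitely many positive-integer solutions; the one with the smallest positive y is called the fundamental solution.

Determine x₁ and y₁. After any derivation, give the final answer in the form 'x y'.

d=132: √d = [11; 2,22] (ℓ=2, even), read p_1/q_1
step 0: (11, 1)  from 11·(1,0) + (0,1)
step 1: (23, 2)  from 2·(11,1) + (1,0)
(x₁, y₁) = (23, 2);  23² − 132·2² = 1 ✓

23 2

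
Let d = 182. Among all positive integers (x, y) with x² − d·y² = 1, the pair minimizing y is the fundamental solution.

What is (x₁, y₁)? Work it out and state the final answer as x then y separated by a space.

√182 → a₀=13, period (2,26); ℓ=2 even so k=1
k=0  a_k=13  p_k/q_k = 13/1
k=1  a_k=2  p_k/q_k = 27/2
fundamental: x₁=27, y₁=2  (since 729 − 182·4 = 1)

27 2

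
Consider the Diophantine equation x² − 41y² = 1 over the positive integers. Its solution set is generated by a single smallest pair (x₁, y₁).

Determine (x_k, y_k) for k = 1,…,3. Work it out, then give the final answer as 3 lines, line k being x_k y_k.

2049 320
8396801 1311360
34410088449 5373952960

[6; 2,2,12] for √41; ℓ=3 ⇒ convergent index 5
step 0: (6, 1)  from 6·(1,0) + (0,1)
step 1: (13, 2)  from 2·(6,1) + (1,0)
…
step 4: (826, 129)  from 2·(397,62) + (32,5)
step 5: (2049, 320)  from 2·(826,129) + (397,62)
fundamental: x₁=2049, y₁=320  (since 4198401 − 41·102400 = 1)
k=2:  x_2 = 2049·2049+41·320·320 = 8396801,  y_2 = 2049·320+320·2049 = 1311360
k=3:  x_3 = 2049·8396801+41·320·1311360 = 34410088449,  y_3 = 2049·1311360+320·8396801 = 5373952960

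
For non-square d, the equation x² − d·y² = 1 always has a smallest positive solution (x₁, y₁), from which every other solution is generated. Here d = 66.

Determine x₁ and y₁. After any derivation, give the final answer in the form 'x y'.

65 8

d=66: √d = [8; 8,16] (ℓ=2, even), read p_1/q_1
a_0=8:  p_0=8·1+0=8,  q_0=8·0+1=1
a_1=8:  p_1=8·8+1=65,  q_1=8·1+0=8
→ (65, 8).  Check: 65²=4225, 66·8²=4224, difference 1.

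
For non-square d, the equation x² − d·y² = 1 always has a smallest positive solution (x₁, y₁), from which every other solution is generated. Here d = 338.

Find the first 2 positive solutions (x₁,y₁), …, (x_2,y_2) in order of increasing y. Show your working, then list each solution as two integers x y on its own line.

[18; 2,1,1,2,36] for √338; ℓ=5 ⇒ convergent index 9
k=0  a_k=18  p_k/q_k = 18/1
…
k=2  a_k=1  p_k/q_k = 55/3
k=3  a_k=1  p_k/q_k = 92/5
…
k=5  a_k=36  p_k/q_k = 8696/473
k=6  a_k=2  p_k/q_k = 17631/959
…
k=8  a_k=1  p_k/q_k = 43958/2391
k=9  a_k=2  p_k/q_k = 114243/6214
→ (114243, 6214).  Check: 114243²=13051463049, 338·6214²=13051463048, difference 1.
n=2: (114243,6214)∘(114243,6214) = (114243·114243+338·6214·6214, 114243·6214+6214·114243) = (26102926097,1419812004)

114243 6214
26102926097 1419812004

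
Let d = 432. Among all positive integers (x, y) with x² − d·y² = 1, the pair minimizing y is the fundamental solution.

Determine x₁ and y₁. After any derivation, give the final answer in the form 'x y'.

1351 65

d=432: √d = [20; 1,3,1,1,1,3,1,40] (ℓ=8, even), read p_7/q_7
k=0  a_k=20  p_k/q_k = 20/1
k=1  a_k=1  p_k/q_k = 21/1
…
k=3  a_k=1  p_k/q_k = 104/5
k=4  a_k=1  p_k/q_k = 187/9
…
k=6  a_k=3  p_k/q_k = 1060/51
k=7  a_k=1  p_k/q_k = 1351/65
(x₁, y₁) = (1351, 65);  1351² − 432·65² = 1 ✓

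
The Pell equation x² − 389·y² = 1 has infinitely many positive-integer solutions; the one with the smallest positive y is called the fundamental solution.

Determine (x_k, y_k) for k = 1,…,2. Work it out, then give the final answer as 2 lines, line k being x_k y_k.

3287049 166660
21609382256801 1095639172680

√389 = [19; 1,2,1,1,1,1,2,1,38, …], period ℓ=9 (odd) → k=17
i=0: a=19 ⇒ p=19, q=1
i=1: a=1 ⇒ p=20, q=1
…
i=4: a=1 ⇒ p=138, q=7
…
i=7: a=2 ⇒ p=927, q=47
i=8: a=1 ⇒ p=1282, q=65
i=9: a=38 ⇒ p=49643, q=2517
i=10: a=1 ⇒ p=50925, q=2582
…
i=12: a=1 ⇒ p=202418, q=10263
i=13: a=1 ⇒ p=353911, q=17944
i=14: a=1 ⇒ p=556329, q=28207
…
i=16: a=2 ⇒ p=2376809, q=120509
i=17: a=1 ⇒ p=3287049, q=166660
fundamental: x₁=3287049, y₁=166660  (since 10804691128401 − 389·27775555600 = 1)
n=2: (3287049,166660)∘(3287049,166660) = (3287049·3287049+389·166660·166660, 3287049·166660+166660·3287049) = (21609382256801,1095639172680)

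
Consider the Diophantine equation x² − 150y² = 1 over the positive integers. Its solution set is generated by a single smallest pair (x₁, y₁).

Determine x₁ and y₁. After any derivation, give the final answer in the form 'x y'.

√150 → a₀=12, period (4,24); ℓ=2 even so k=1
a_0=12:  p_0=12·1+0=12,  q_0=12·0+1=1
a_1=4:  p_1=4·12+1=49,  q_1=4·1+0=4
→ (49, 4).  Check: 49²=2401, 150·4²=2400, difference 1.

49 4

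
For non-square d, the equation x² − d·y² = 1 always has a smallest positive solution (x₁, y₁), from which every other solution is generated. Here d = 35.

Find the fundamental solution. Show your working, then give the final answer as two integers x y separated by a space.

√35 → a₀=5, period (1,10); ℓ=2 even so k=1
step 0: (5, 1)  from 5·(1,0) + (0,1)
step 1: (6, 1)  from 1·(5,1) + (1,0)
→ (6, 1).  Check: 6²=36, 35·1²=35, difference 1.

6 1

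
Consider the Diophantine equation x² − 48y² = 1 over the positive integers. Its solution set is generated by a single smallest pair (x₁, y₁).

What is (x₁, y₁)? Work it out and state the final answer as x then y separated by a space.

7 1

√48 = [6; 1,12, …], period ℓ=2 (even) → k=1
a_0=6:  p_0=6·1+0=6,  q_0=6·0+1=1
a_1=1:  p_1=1·6+1=7,  q_1=1·1+0=1
→ (7, 1).  Check: 7²=49, 48·1²=48, difference 1.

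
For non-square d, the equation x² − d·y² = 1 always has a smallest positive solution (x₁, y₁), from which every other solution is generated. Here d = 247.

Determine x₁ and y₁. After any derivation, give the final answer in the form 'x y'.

85292 5427

d=247: √d = [15; 1,2,1,1,9,1,9,1,1,2,1,30] (ℓ=12, even), read p_11/q_11
step 0: (15, 1)  from 15·(1,0) + (0,1)
step 1: (16, 1)  from 1·(15,1) + (1,0)
step 2: (47, 3)  from 2·(16,1) + (15,1)
step 3: (63, 4)  from 1·(47,3) + (16,1)
step 4: (110, 7)  from 1·(63,4) + (47,3)
…
step 6: (1163, 74)  from 1·(1053,67) + (110,7)
…
step 8: (12683, 807)  from 1·(11520,733) + (1163,74)
step 9: (24203, 1540)  from 1·(12683,807) + (11520,733)
step 10: (61089, 3887)  from 2·(24203,1540) + (12683,807)
step 11: (85292, 5427)  from 1·(61089,3887) + (24203,1540)
→ (85292, 5427).  Check: 85292²=7274725264, 247·5427²=7274725263, difference 1.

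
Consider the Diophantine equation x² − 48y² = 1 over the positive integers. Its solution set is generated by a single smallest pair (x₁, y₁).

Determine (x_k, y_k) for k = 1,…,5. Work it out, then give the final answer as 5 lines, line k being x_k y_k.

d=48: √d = [6; 1,12] (ℓ=2, even), read p_1/q_1
k=0  a_k=6  p_k/q_k = 6/1
k=1  a_k=1  p_k/q_k = 7/1
→ (7, 1).  Check: 7²=49, 48·1²=48, difference 1.
k=2:  x_2 = 7·7+48·1·1 = 97,  y_2 = 7·1+1·7 = 14
k=3:  x_3 = 7·97+48·1·14 = 1351,  y_3 = 7·14+1·97 = 195
k=4:  x_4 = 7·1351+48·1·195 = 18817,  y_4 = 7·195+1·1351 = 2716
k=5:  x_5 = 7·18817+48·1·2716 = 262087,  y_5 = 7·2716+1·18817 = 37829

7 1
97 14
1351 195
18817 2716
262087 37829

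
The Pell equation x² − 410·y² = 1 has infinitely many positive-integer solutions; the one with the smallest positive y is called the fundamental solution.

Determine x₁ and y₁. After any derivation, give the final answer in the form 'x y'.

81 4

d=410: √d = [20; 4,40] (ℓ=2, even), read p_1/q_1
a_0=20:  p_0=20·1+0=20,  q_0=20·0+1=1
a_1=4:  p_1=4·20+1=81,  q_1=4·1+0=4
fundamental: x₁=81, y₁=4  (since 6561 − 410·16 = 1)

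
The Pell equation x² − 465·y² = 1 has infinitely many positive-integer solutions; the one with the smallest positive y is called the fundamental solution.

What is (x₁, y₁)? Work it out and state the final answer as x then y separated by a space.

15871 736

√465 → a₀=21, period (1,1,3,2,2,2,3,1,1,42); ℓ=10 even so k=9
step 0: (21, 1)  from 21·(1,0) + (0,1)
step 1: (22, 1)  from 1·(21,1) + (1,0)
step 2: (43, 2)  from 1·(22,1) + (21,1)
…
step 4: (345, 16)  from 2·(151,7) + (43,2)
step 5: (841, 39)  from 2·(345,16) + (151,7)
step 6: (2027, 94)  from 2·(841,39) + (345,16)
step 7: (6922, 321)  from 3·(2027,94) + (841,39)
step 8: (8949, 415)  from 1·(6922,321) + (2027,94)
step 9: (15871, 736)  from 1·(8949,415) + (6922,321)
(x₁, y₁) = (15871, 736);  15871² − 465·736² = 1 ✓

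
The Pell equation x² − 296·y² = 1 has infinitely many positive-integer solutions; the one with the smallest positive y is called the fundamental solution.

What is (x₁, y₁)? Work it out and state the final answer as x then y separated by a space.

3699 215

√296 = [17; 4,1,7,1,4,34, …], period ℓ=6 (even) → k=5
i=0: a=17 ⇒ p=17, q=1
i=1: a=4 ⇒ p=69, q=4
i=2: a=1 ⇒ p=86, q=5
i=3: a=7 ⇒ p=671, q=39
i=4: a=1 ⇒ p=757, q=44
i=5: a=4 ⇒ p=3699, q=215
→ (3699, 215).  Check: 3699²=13682601, 296·215²=13682600, difference 1.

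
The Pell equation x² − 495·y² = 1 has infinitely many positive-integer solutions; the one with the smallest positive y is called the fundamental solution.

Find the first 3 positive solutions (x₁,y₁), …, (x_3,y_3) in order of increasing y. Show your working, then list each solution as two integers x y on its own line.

d=495: √d = [22; 4,44] (ℓ=2, even), read p_1/q_1
step 0: (22, 1)  from 22·(1,0) + (0,1)
step 1: (89, 4)  from 4·(22,1) + (1,0)
→ (89, 4).  Check: 89²=7921, 495·4²=7920, difference 1.
(89+4√495)^2 = 15841 + 712√495
(89+4√495)^3 = 2819609 + 126732√495

89 4
15841 712
2819609 126732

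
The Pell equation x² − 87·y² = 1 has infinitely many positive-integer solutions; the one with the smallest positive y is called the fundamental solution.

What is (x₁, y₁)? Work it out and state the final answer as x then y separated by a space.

√87 = [9; 3,18, …], period ℓ=2 (even) → k=1
i=0: a=9 ⇒ p=9, q=1
i=1: a=3 ⇒ p=28, q=3
→ (28, 3).  Check: 28²=784, 87·3²=783, difference 1.

28 3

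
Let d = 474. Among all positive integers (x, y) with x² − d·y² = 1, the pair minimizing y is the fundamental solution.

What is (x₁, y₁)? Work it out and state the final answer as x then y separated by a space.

d=474: √d = [21; 1,3,2,1,1,…,3,1,42] (ℓ=14, even), read p_13/q_13
i=0: a=21 ⇒ p=21, q=1
i=1: a=1 ⇒ p=22, q=1
i=2: a=3 ⇒ p=87, q=4
i=3: a=2 ⇒ p=196, q=9
i=4: a=1 ⇒ p=283, q=13
…
i=7: a=6 ⇒ p=5051, q=232
i=8: a=1 ⇒ p=5813, q=267
i=9: a=1 ⇒ p=10864, q=499
i=10: a=1 ⇒ p=16677, q=766
…
i=12: a=3 ⇒ p=149331, q=6859
i=13: a=1 ⇒ p=193549, q=8890
(x₁, y₁) = (193549, 8890);  193549² − 474·8890² = 1 ✓

193549 8890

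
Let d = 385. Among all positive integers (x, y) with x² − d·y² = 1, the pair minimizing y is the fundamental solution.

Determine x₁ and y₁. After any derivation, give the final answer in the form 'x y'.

[19; 1,1,1,1,1,…,1,1,38] for √385; ℓ=16 ⇒ convergent index 15
k=0  a_k=19  p_k/q_k = 19/1
…
k=2  a_k=1  p_k/q_k = 39/2
k=3  a_k=1  p_k/q_k = 59/3
…
k=7  a_k=1  p_k/q_k = 726/37
k=8  a_k=2  p_k/q_k = 2021/103
k=9  a_k=1  p_k/q_k = 2747/140
k=10  a_k=3  p_k/q_k = 10262/523
…
k=13  a_k=1  p_k/q_k = 36280/1849
k=14  a_k=1  p_k/q_k = 59551/3035
k=15  a_k=1  p_k/q_k = 95831/4884
fundamental: x₁=95831, y₁=4884  (since 9183580561 − 385·23853456 = 1)

95831 4884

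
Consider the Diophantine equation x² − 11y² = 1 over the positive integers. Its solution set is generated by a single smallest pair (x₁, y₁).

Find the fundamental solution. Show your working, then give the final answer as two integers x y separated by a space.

[3; 3,6] for √11; ℓ=2 ⇒ convergent index 1
step 0: (3, 1)  from 3·(1,0) + (0,1)
step 1: (10, 3)  from 3·(3,1) + (1,0)
fundamental: x₁=10, y₁=3  (since 100 − 11·9 = 1)

10 3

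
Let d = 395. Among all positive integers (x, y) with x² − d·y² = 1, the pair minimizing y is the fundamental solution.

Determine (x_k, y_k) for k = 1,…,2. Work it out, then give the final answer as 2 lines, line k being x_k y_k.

√395 → a₀=19, period (1,6,1,38); ℓ=4 even so k=3
a_0=19:  p_0=19·1+0=19,  q_0=19·0+1=1
…
a_2=6:  p_2=6·20+19=139,  q_2=6·1+1=7
a_3=1:  p_3=1·139+20=159,  q_3=1·7+1=8
→ (159, 8).  Check: 159²=25281, 395·8²=25280, difference 1.
(x_2, y_2) = (159·159 + 395·8·8, 159·8 + 8·159) = (50561, 2544)

159 8
50561 2544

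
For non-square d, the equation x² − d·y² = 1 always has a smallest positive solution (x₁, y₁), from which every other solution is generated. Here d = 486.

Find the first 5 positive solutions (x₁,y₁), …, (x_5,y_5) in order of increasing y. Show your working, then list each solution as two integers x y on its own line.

485 22
470449 21340
456335045 20699778
442644523201 20078763320
429364731169925 19476379720622

√486 = [22; 22,44, …], period ℓ=2 (even) → k=1
step 0: (22, 1)  from 22·(1,0) + (0,1)
step 1: (485, 22)  from 22·(22,1) + (1,0)
→ (485, 22).  Check: 485²=235225, 486·22²=235224, difference 1.
n=2: (485,22)∘(485,22) = (485·485+486·22·22, 485·22+22·485) = (470449,21340)
n=3: (470449,21340)∘(485,22) = (485·470449+486·22·21340, 485·21340+22·470449) = (456335045,20699778)
n=4: (456335045,20699778)∘(485,22) = (485·456335045+486·22·20699778, 485·20699778+22·456335045) = (442644523201,20078763320)
n=5: (442644523201,20078763320)∘(485,22) = (485·442644523201+486·22·20078763320, 485·20078763320+22·442644523201) = (429364731169925,19476379720622)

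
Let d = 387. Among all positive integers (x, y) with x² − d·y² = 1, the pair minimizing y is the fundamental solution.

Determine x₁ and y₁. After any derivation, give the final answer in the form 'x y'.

√387 → a₀=19, period (1,2,19,2,1,38); ℓ=6 even so k=5
k=0  a_k=19  p_k/q_k = 19/1
…
k=3  a_k=19  p_k/q_k = 1141/58
k=4  a_k=2  p_k/q_k = 2341/119
k=5  a_k=1  p_k/q_k = 3482/177
→ (3482, 177).  Check: 3482²=12124324, 387·177²=12124323, difference 1.

3482 177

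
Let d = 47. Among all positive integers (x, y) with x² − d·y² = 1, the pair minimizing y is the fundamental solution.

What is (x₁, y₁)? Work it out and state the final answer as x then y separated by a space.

[6; 1,5,1,12] for √47; ℓ=4 ⇒ convergent index 3
a_0=6:  p_0=6·1+0=6,  q_0=6·0+1=1
a_1=1:  p_1=1·6+1=7,  q_1=1·1+0=1
a_2=5:  p_2=5·7+6=41,  q_2=5·1+1=6
a_3=1:  p_3=1·41+7=48,  q_3=1·6+1=7
→ (48, 7).  Check: 48²=2304, 47·7²=2303, difference 1.

48 7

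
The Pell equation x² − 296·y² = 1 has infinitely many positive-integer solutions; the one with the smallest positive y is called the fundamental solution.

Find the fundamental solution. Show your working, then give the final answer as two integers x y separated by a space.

3699 215

√296 → a₀=17, period (4,1,7,1,4,34); ℓ=6 even so k=5
i=0: a=17 ⇒ p=17, q=1
i=1: a=4 ⇒ p=69, q=4
i=2: a=1 ⇒ p=86, q=5
i=3: a=7 ⇒ p=671, q=39
i=4: a=1 ⇒ p=757, q=44
i=5: a=4 ⇒ p=3699, q=215
fundamental: x₁=3699, y₁=215  (since 13682601 − 296·46225 = 1)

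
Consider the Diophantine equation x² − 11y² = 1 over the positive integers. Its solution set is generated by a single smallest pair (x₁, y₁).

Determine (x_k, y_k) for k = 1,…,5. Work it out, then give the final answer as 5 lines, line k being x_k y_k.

√11 = [3; 3,6, …], period ℓ=2 (even) → k=1
step 0: (3, 1)  from 3·(1,0) + (0,1)
step 1: (10, 3)  from 3·(3,1) + (1,0)
→ (10, 3).  Check: 10²=100, 11·3²=99, difference 1.
(x_2, y_2) = (10·10 + 11·3·3, 10·3 + 3·10) = (199, 60)
(x_3, y_3) = (10·199 + 11·3·60, 10·60 + 3·199) = (3970, 1197)
(x_4, y_4) = (10·3970 + 11·3·1197, 10·1197 + 3·3970) = (79201, 23880)
(x_5, y_5) = (10·79201 + 11·3·23880, 10·23880 + 3·79201) = (1580050, 476403)

10 3
199 60
3970 1197
79201 23880
1580050 476403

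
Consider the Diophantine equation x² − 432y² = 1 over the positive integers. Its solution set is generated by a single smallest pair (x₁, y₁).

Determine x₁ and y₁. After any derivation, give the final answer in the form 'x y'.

[20; 1,3,1,1,1,3,1,40] for √432; ℓ=8 ⇒ convergent index 7
a_0=20:  p_0=20·1+0=20,  q_0=20·0+1=1
a_1=1:  p_1=1·20+1=21,  q_1=1·1+0=1
a_2=3:  p_2=3·21+20=83,  q_2=3·1+1=4
a_3=1:  p_3=1·83+21=104,  q_3=1·4+1=5
…
a_5=1:  p_5=1·187+104=291,  q_5=1·9+5=14
a_6=3:  p_6=3·291+187=1060,  q_6=3·14+9=51
a_7=1:  p_7=1·1060+291=1351,  q_7=1·51+14=65
→ (1351, 65).  Check: 1351²=1825201, 432·65²=1825200, difference 1.

1351 65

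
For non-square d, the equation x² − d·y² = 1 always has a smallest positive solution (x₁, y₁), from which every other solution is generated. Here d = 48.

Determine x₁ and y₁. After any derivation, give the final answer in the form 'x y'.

7 1

d=48: √d = [6; 1,12] (ℓ=2, even), read p_1/q_1
step 0: (6, 1)  from 6·(1,0) + (0,1)
step 1: (7, 1)  from 1·(6,1) + (1,0)
fundamental: x₁=7, y₁=1  (since 49 − 48·1 = 1)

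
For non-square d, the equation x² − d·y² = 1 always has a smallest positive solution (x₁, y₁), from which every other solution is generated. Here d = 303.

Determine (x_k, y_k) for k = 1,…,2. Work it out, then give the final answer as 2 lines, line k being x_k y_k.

2524 145
12741151 731960

√303 → a₀=17, period (2,2,5,2,2,34); ℓ=6 even so k=5
i=0: a=17 ⇒ p=17, q=1
…
i=4: a=2 ⇒ p=1027, q=59
i=5: a=2 ⇒ p=2524, q=145
(x₁, y₁) = (2524, 145);  2524² − 303·145² = 1 ✓
n=2: (2524,145)∘(2524,145) = (2524·2524+303·145·145, 2524·145+145·2524) = (12741151,731960)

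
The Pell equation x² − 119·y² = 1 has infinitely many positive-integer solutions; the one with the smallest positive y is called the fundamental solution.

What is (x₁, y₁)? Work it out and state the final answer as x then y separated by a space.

120 11

[10; 1,9,1,20] for √119; ℓ=4 ⇒ convergent index 3
step 0: (10, 1)  from 10·(1,0) + (0,1)
step 1: (11, 1)  from 1·(10,1) + (1,0)
step 2: (109, 10)  from 9·(11,1) + (10,1)
step 3: (120, 11)  from 1·(109,10) + (11,1)
→ (120, 11).  Check: 120²=14400, 119·11²=14399, difference 1.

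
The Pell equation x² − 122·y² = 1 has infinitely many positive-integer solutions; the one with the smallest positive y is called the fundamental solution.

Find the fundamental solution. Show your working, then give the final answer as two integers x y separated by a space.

243 22

d=122: √d = [11; 22] (ℓ=1, odd), read p_1/q_1
a_0=11:  p_0=11·1+0=11,  q_0=11·0+1=1
a_1=22:  p_1=22·11+1=243,  q_1=22·1+0=22
→ (243, 22).  Check: 243²=59049, 122·22²=59048, difference 1.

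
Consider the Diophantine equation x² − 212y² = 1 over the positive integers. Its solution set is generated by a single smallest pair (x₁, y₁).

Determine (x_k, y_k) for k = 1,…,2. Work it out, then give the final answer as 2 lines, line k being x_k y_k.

66249 4550
8777860001 602865900

d=212: √d = [14; 1,1,3,1,1,…,1,1,28] (ℓ=14, even), read p_13/q_13
i=0: a=14 ⇒ p=14, q=1
…
i=10: a=1 ⇒ p=7979, q=548
…
i=12: a=1 ⇒ p=37114, q=2549
i=13: a=1 ⇒ p=66249, q=4550
→ (66249, 4550).  Check: 66249²=4388930001, 212·4550²=4388930000, difference 1.
(66249+4550√212)^2 = 8777860001 + 602865900√212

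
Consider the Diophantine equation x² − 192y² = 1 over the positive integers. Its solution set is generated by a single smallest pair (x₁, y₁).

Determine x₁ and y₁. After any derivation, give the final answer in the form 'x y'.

97 7

[13; 1,5,1,26] for √192; ℓ=4 ⇒ convergent index 3
k=0  a_k=13  p_k/q_k = 13/1
…
k=2  a_k=5  p_k/q_k = 83/6
k=3  a_k=1  p_k/q_k = 97/7
(x₁, y₁) = (97, 7);  97² − 192·7² = 1 ✓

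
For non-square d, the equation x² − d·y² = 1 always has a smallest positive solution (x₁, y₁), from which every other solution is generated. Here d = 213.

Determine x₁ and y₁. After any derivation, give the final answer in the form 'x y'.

d=213: √d = [14; 1,1,2,6,1,8,1,6,2,1,1,28] (ℓ=12, even), read p_11/q_11
i=0: a=14 ⇒ p=14, q=1
…
i=7: a=1 ⇒ p=5327, q=365
…
i=10: a=1 ⇒ p=115574, q=7919
i=11: a=1 ⇒ p=194399, q=13320
→ (194399, 13320).  Check: 194399²=37790971201, 213·13320²=37790971200, difference 1.

194399 13320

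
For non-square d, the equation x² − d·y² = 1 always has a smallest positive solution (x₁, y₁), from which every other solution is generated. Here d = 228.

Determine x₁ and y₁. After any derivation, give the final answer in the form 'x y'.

√228 → a₀=15, period (10,30); ℓ=2 even so k=1
step 0: (15, 1)  from 15·(1,0) + (0,1)
step 1: (151, 10)  from 10·(15,1) + (1,0)
(x₁, y₁) = (151, 10);  151² − 228·10² = 1 ✓

151 10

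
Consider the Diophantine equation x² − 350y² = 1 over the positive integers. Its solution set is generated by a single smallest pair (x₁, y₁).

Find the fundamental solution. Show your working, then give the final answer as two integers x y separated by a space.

√350 = [18; 1,2,2,2,1,36, …], period ℓ=6 (even) → k=5
k=0  a_k=18  p_k/q_k = 18/1
…
k=2  a_k=2  p_k/q_k = 56/3
k=3  a_k=2  p_k/q_k = 131/7
k=4  a_k=2  p_k/q_k = 318/17
k=5  a_k=1  p_k/q_k = 449/24
(x₁, y₁) = (449, 24);  449² − 350·24² = 1 ✓

449 24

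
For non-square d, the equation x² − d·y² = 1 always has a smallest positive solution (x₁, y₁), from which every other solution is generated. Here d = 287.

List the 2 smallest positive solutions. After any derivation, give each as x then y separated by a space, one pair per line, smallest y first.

288 17
165887 9792

[16; 1,15,1,32] for √287; ℓ=4 ⇒ convergent index 3
a_0=16:  p_0=16·1+0=16,  q_0=16·0+1=1
a_1=1:  p_1=1·16+1=17,  q_1=1·1+0=1
a_2=15:  p_2=15·17+16=271,  q_2=15·1+1=16
a_3=1:  p_3=1·271+17=288,  q_3=1·16+1=17
→ (288, 17).  Check: 288²=82944, 287·17²=82943, difference 1.
(x_2, y_2) = (288·288 + 287·17·17, 288·17 + 17·288) = (165887, 9792)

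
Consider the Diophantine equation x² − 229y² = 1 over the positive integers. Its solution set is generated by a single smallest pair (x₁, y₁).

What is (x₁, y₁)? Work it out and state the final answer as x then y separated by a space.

5848201 386460

d=229: √d = [15; 7,1,1,7,30] (ℓ=5, odd), read p_9/q_9
k=0  a_k=15  p_k/q_k = 15/1
k=1  a_k=7  p_k/q_k = 106/7
…
k=8  a_k=1  p_k/q_k = 776325/51301
k=9  a_k=7  p_k/q_k = 5848201/386460
→ (5848201, 386460).  Check: 5848201²=34201454936401, 229·386460²=34201454936400, difference 1.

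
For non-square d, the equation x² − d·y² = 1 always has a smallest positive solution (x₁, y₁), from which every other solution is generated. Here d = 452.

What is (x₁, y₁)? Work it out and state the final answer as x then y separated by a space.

d=452: √d = [21; 3,1,5,3,10,3,5,1,3,42] (ℓ=10, even), read p_9/q_9
i=0: a=21 ⇒ p=21, q=1
i=1: a=3 ⇒ p=64, q=3
…
i=4: a=3 ⇒ p=1552, q=73
i=5: a=10 ⇒ p=16009, q=753
…
i=7: a=5 ⇒ p=263904, q=12413
i=8: a=1 ⇒ p=313483, q=14745
i=9: a=3 ⇒ p=1204353, q=56648
(x₁, y₁) = (1204353, 56648);  1204353² − 452·56648² = 1 ✓

1204353 56648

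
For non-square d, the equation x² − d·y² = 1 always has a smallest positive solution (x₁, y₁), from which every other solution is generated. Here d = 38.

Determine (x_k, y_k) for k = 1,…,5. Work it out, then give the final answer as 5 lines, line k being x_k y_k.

37 6
2737 444
202501 32850
14982337 2430456
1108490437 179820894

[6; 6,12] for √38; ℓ=2 ⇒ convergent index 1
k=0  a_k=6  p_k/q_k = 6/1
k=1  a_k=6  p_k/q_k = 37/6
(x₁, y₁) = (37, 6);  37² − 38·6² = 1 ✓
(x_2, y_2) = (37·37 + 38·6·6, 37·6 + 6·37) = (2737, 444)
(x_3, y_3) = (37·2737 + 38·6·444, 37·444 + 6·2737) = (202501, 32850)
(x_4, y_4) = (37·202501 + 38·6·32850, 37·32850 + 6·202501) = (14982337, 2430456)
(x_5, y_5) = (37·14982337 + 38·6·2430456, 37·2430456 + 6·14982337) = (1108490437, 179820894)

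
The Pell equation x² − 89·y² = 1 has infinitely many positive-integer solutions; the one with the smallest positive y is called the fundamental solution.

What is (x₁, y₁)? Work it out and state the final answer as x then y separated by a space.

500001 53000

[9; 2,3,3,2,18] for √89; ℓ=5 ⇒ convergent index 9
k=0  a_k=9  p_k/q_k = 9/1
k=1  a_k=2  p_k/q_k = 19/2
…
k=4  a_k=2  p_k/q_k = 500/53
k=5  a_k=18  p_k/q_k = 9217/977
k=6  a_k=2  p_k/q_k = 18934/2007
k=7  a_k=3  p_k/q_k = 66019/6998
k=8  a_k=3  p_k/q_k = 216991/23001
k=9  a_k=2  p_k/q_k = 500001/53000
(x₁, y₁) = (500001, 53000);  500001² − 89·53000² = 1 ✓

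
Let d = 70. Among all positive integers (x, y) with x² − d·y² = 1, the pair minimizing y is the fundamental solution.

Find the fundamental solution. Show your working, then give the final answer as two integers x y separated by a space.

√70 = [8; 2,1,2,1,2,16, …], period ℓ=6 (even) → k=5
i=0: a=8 ⇒ p=8, q=1
…
i=4: a=1 ⇒ p=92, q=11
i=5: a=2 ⇒ p=251, q=30
(x₁, y₁) = (251, 30);  251² − 70·30² = 1 ✓

251 30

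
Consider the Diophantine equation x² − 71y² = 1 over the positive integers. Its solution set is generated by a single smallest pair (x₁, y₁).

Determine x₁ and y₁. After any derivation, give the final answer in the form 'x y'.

√71 → a₀=8, period (2,2,1,7,1,2,2,16); ℓ=8 even so k=7
a_0=8:  p_0=8·1+0=8,  q_0=8·0+1=1
…
a_2=2:  p_2=2·17+8=42,  q_2=2·2+1=5
a_3=1:  p_3=1·42+17=59,  q_3=1·5+2=7
…
a_5=1:  p_5=1·455+59=514,  q_5=1·54+7=61
a_6=2:  p_6=2·514+455=1483,  q_6=2·61+54=176
a_7=2:  p_7=2·1483+514=3480,  q_7=2·176+61=413
(x₁, y₁) = (3480, 413);  3480² − 71·413² = 1 ✓

3480 413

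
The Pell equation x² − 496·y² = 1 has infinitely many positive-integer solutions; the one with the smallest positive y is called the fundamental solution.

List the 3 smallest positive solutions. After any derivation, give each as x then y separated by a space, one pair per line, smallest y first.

4620799 207480
42703566796801 1917446753040
394649197502177907199 17720272078000750440

d=496: √d = [22; 3,1,2,4,1,…,1,3,44] (ℓ=16, even), read p_15/q_15
k=0  a_k=22  p_k/q_k = 22/1
…
k=4  a_k=4  p_k/q_k = 1069/48
k=5  a_k=1  p_k/q_k = 1314/59
k=6  a_k=1  p_k/q_k = 2383/107
…
k=8  a_k=2  p_k/q_k = 14543/653
…
k=10  a_k=1  p_k/q_k = 49709/2232
k=11  a_k=1  p_k/q_k = 84875/3811
k=12  a_k=4  p_k/q_k = 389209/17476
…
k=14  a_k=1  p_k/q_k = 1252502/56239
k=15  a_k=3  p_k/q_k = 4620799/207480
fundamental: x₁=4620799, y₁=207480  (since 21351783398401 − 496·43047950400 = 1)
(x_2, y_2) = (4620799·4620799 + 496·207480·207480, 4620799·207480 + 207480·4620799) = (42703566796801, 1917446753040)
(x_3, y_3) = (4620799·42703566796801 + 496·207480·1917446753040, 4620799·1917446753040 + 207480·42703566796801) = (394649197502177907199, 17720272078000750440)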